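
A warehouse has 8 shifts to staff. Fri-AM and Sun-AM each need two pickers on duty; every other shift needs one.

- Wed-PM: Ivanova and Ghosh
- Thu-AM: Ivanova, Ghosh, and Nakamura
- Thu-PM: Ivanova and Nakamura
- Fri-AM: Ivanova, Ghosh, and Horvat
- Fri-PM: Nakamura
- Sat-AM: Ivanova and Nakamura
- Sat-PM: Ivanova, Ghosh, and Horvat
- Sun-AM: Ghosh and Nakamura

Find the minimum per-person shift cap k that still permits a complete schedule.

With 4 pickers and 10 worker-slots to fill, someone must work at least ⌈10/4⌉ = 3 shifts, so k ≥ 3.
k = 3 works: Wed-PM→Ivanova, Thu-AM→Ghosh, Thu-PM→Ivanova, Fri-AM→Ghosh+Horvat, Fri-PM→Nakamura, Sat-AM→Ivanova, Sat-PM→Horvat, Sun-AM→Ghosh+Nakamura.
Loads: Ivanova 3, Ghosh 3, Nakamura 2, Horvat 2 — all ≤ 3.

3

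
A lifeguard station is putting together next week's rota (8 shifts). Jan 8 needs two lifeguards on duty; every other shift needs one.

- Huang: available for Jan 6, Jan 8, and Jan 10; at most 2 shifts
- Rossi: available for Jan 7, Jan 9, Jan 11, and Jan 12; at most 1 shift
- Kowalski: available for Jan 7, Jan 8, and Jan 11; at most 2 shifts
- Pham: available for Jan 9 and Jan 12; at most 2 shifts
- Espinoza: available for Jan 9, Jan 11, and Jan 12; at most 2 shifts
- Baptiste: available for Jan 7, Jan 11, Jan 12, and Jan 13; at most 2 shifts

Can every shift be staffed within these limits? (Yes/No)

No

Total capacity is 11 and 9 slots are needed, so capacity alone doesn't rule it out.
Shifts {Jan 6, Jan 8, Jan 10} need 4 worker-slots in total, but the lifeguards available for any of those shifts (Huang and Kowalski) can supply at most 3 among them. So no valid schedule exists.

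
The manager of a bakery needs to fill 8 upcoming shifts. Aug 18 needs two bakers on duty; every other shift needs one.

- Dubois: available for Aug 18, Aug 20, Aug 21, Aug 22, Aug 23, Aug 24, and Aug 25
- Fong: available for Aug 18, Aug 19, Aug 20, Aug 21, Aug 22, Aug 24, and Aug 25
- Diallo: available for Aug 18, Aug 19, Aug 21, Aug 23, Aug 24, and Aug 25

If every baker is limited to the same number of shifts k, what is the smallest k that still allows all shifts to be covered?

With 3 bakers and 9 worker-slots to fill, someone must work at least ⌈9/3⌉ = 3 shifts, so k ≥ 3.
k = 3 works: Aug 18→Fong+Diallo, Aug 19→Fong, Aug 20→Dubois, Aug 21→Fong, Aug 22→Dubois, Aug 23→Dubois, Aug 24→Diallo, Aug 25→Diallo.
Loads: Dubois 3, Fong 3, Diallo 3 — all ≤ 3.

3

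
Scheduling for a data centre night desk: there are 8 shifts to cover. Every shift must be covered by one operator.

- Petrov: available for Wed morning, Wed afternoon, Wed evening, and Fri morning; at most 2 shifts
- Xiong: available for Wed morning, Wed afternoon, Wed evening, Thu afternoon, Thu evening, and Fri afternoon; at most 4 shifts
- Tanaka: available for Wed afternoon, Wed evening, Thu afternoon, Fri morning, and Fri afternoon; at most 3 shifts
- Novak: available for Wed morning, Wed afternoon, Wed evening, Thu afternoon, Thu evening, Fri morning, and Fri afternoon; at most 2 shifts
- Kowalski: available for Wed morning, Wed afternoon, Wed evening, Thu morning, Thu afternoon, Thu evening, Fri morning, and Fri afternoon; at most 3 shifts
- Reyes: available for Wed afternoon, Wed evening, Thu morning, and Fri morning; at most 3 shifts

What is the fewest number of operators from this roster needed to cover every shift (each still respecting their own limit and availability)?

3

8 slots to fill and no one can take more than 4, so at least ⌈8/4⌉ = 2 operators are needed.
Any 2 operators together have capacity at most 4+3 = 7 < 8 slots, so 2 can never suffice.
Petrov, Xiong, and Kowalski alone can cover everything: Wed morning→Petrov, Wed afternoon→Xiong, Wed evening→Kowalski, Thu morning→Kowalski, Thu afternoon→Xiong, Thu evening→Xiong, Fri morning→Petrov, Fri afternoon→Xiong.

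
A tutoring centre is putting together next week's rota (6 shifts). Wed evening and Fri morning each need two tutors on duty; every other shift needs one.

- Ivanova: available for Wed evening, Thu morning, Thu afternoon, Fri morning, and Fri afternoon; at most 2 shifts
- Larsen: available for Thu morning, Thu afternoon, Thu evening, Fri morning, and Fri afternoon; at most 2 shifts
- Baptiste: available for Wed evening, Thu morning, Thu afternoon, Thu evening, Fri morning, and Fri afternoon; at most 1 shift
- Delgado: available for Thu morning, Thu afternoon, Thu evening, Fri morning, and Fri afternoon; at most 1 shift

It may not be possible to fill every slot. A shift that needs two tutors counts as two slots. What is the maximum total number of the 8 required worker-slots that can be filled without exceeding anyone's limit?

Total capacity across all tutors is 2+2+1+1 = 6, and 8 slots are needed, so at most 6 can be filled.
An assignment achieving 6: Wed evening→Ivanova+Baptiste, Thu morning→Ivanova, Thu afternoon→Larsen, Thu evening→Larsen, Fri morning→Delgado.
Loads: Ivanova 2/2, Larsen 2/2, Baptiste 1/1, Delgado 1/1.

6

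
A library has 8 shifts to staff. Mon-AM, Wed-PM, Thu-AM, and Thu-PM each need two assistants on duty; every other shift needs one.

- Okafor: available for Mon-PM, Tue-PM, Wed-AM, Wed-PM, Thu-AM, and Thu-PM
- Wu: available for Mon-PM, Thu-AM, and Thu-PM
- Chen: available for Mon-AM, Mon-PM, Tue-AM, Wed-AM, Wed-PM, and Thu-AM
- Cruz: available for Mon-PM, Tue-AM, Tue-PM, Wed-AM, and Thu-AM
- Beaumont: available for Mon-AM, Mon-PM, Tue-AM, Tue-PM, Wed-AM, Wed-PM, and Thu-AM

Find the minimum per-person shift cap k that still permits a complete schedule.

With 5 assistants and 12 worker-slots to fill, someone must work at least ⌈12/5⌉ = 3 shifts, so k ≥ 3.
k = 3 works: Mon-AM→Chen+Beaumont, Mon-PM→Wu, Tue-AM→Chen, Tue-PM→Okafor, Wed-AM→Cruz, Wed-PM→Okafor+Chen, Thu-AM→Wu+Cruz, Thu-PM→Okafor+Wu.
Loads: Okafor 3, Wu 3, Chen 3, Cruz 2, Beaumont 1 — all ≤ 3.

3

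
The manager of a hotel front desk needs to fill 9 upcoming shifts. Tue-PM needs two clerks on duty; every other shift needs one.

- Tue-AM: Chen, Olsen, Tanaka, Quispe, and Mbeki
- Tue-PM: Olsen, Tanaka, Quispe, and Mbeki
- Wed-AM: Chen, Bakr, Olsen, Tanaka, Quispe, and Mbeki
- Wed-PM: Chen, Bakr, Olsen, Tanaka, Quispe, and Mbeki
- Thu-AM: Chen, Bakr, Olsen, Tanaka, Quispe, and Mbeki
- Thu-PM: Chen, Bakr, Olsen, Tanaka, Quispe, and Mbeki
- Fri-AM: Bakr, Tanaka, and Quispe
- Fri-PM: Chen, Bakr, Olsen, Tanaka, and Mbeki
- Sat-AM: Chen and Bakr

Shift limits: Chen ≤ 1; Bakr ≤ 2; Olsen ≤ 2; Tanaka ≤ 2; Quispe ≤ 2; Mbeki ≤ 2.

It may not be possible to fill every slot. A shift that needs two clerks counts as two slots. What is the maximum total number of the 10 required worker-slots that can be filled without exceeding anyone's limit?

Total capacity across all clerks is 1+2+2+2+2+2 = 11, and 10 slots are needed, so at most 10 can be filled.
An assignment achieving 10: Tue-AM→Olsen, Tue-PM→Olsen+Tanaka, Wed-AM→Tanaka, Wed-PM→Quispe, Thu-AM→Quispe, Thu-PM→Mbeki, Fri-AM→Bakr, Fri-PM→Bakr, Sat-AM→Chen.
Loads: Chen 1/1, Bakr 2/2, Olsen 2/2, Tanaka 2/2, Quispe 2/2, Mbeki 1/2.

10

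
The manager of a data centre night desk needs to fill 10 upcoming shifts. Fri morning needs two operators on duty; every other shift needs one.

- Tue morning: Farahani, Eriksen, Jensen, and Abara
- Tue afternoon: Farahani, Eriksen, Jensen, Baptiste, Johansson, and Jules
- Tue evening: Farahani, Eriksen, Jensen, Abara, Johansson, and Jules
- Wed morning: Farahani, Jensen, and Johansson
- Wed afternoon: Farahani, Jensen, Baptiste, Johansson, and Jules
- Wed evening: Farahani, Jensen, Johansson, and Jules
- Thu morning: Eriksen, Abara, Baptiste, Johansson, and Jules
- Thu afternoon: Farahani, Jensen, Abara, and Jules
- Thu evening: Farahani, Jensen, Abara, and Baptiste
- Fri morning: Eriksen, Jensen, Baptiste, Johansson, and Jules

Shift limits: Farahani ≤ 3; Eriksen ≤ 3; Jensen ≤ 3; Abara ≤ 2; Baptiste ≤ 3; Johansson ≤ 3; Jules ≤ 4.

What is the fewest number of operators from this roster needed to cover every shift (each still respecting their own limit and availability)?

4

11 slots to fill and no one can take more than 4, so at least ⌈11/4⌉ = 3 operators are needed.
Any 3 operators together have capacity at most 4+3+3 = 10 < 11 slots, so 3 can never suffice.
Farahani, Eriksen, Jensen, and Abara alone can cover everything: Tue morning→Abara, Tue afternoon→Eriksen, Tue evening→Abara, Wed morning→Farahani, Wed afternoon→Farahani, Wed evening→Farahani, Thu morning→Eriksen, Thu afternoon→Jensen, Thu evening→Jensen, Fri morning→Eriksen+Jensen.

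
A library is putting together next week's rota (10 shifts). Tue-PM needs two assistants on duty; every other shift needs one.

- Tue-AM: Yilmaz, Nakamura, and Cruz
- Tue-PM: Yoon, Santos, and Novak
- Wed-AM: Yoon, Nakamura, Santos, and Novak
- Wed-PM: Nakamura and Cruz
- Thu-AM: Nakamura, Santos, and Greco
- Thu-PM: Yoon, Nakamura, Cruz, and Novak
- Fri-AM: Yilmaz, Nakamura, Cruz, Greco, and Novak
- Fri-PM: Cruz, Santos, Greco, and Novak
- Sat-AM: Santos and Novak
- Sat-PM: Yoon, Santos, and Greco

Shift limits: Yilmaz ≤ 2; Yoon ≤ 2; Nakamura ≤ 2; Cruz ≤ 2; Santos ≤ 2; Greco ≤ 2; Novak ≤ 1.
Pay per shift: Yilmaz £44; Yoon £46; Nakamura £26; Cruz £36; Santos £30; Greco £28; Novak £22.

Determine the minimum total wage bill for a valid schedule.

Picking the cheapest available assistant for each shift independently would cost £268, but that ignores the shift limits.
An optimal schedule: Tue-AM→Yilmaz, Tue-PM→Novak+Santos, Wed-AM→Nakamura, Wed-PM→Nakamura, Thu-AM→Greco, Thu-PM→Cruz, Fri-AM→Yilmaz, Fri-PM→Cruz, Sat-AM→Santos, Sat-PM→Greco.
Total: 44 + 22 + 30 + 26 + 26 + 28 + 36 + 44 + 36 + 30 + 28 = £350.

£350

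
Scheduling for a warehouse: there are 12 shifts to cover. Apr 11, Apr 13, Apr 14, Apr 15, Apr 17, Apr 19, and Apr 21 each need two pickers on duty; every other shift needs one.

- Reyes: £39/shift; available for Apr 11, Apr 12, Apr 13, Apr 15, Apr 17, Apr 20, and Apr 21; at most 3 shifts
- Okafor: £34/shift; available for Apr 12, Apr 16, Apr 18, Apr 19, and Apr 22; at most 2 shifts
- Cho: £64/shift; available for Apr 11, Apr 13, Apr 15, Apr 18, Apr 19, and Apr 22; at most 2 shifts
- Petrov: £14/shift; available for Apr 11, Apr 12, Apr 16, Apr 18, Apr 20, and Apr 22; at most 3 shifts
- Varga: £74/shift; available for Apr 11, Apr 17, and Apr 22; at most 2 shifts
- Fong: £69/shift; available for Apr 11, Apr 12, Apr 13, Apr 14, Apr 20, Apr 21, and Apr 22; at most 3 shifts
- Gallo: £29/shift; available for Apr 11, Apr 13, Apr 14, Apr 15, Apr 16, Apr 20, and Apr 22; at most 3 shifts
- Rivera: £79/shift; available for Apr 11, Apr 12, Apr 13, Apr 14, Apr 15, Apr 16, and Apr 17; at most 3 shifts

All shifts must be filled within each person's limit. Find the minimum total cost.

£876

Apr 19 can only be covered by Okafor and Cho, so that assignment is forced.
Apr 21 can only be covered by Reyes and Fong, so that assignment is forced.
Picking the cheapest available picker for each shift independently would cost £666, but that ignores the shift limits.
An optimal schedule: Apr 11→Varga+Rivera, Apr 12→Petrov, Apr 13→Fong+Gallo, Apr 14→Fong+Gallo, Apr 15→Cho+Gallo, Apr 16→Petrov, Apr 17→Reyes+Varga, Apr 18→Okafor, Apr 19→Okafor+Cho, Apr 20→Reyes, Apr 21→Reyes+Fong, Apr 22→Petrov.
Total: 74 + 79 + 14 + 69 + 29 + 69 + 29 + 64 + 29 + 14 + 39 + 74 + 34 + 34 + 64 + 39 + 39 + 69 + 14 = £876.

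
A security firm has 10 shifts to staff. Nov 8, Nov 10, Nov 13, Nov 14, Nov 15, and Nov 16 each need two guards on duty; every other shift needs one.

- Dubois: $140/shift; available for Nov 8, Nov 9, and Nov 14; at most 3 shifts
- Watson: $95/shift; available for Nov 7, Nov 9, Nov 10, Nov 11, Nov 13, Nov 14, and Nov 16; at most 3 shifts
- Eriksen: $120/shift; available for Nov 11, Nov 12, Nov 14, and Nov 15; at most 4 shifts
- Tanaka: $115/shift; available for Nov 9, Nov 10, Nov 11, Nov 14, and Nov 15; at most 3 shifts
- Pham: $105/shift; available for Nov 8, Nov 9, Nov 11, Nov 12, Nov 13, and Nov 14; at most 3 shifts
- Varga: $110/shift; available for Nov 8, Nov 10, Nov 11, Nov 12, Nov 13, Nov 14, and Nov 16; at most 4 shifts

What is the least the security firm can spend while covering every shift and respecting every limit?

Nov 7 can only be covered by Watson, so that assignment is forced.
Nov 15 can only be covered by Eriksen and Tanaka, so that assignment is forced.
Nov 16 can only be covered by Watson and Varga, so that assignment is forced.
Picking the cheapest available guard for each shift independently would cost $1650, but that ignores the shift limits.
An optimal schedule: Nov 7→Watson, Nov 8→Pham+Varga, Nov 9→Tanaka, Nov 10→Watson+Varga, Nov 11→Eriksen, Nov 12→Pham, Nov 13→Pham+Varga, Nov 14→Tanaka+Eriksen, Nov 15→Tanaka+Eriksen, Nov 16→Watson+Varga.
Total: 95 + 105 + 110 + 115 + 95 + 110 + 120 + 105 + 105 + 110 + 115 + 120 + 115 + 120 + 95 + 110 = $1745.

$1745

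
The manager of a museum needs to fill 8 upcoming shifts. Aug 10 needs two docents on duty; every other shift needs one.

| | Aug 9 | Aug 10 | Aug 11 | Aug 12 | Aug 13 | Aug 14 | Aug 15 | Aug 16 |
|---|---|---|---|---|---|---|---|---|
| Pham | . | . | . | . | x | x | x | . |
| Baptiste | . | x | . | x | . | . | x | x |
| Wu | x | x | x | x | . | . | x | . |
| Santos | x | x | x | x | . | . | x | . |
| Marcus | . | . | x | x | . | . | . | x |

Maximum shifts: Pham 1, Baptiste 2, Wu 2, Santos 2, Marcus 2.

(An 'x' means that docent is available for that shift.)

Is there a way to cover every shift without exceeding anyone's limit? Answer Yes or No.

No

Total capacity is 9 and 9 slots are needed, so capacity alone doesn't rule it out.
Shifts {Aug 13, Aug 14} need 2 worker-slots in total, but the docents available for any of those shifts (Pham) can supply at most 1 among them. So no valid schedule exists.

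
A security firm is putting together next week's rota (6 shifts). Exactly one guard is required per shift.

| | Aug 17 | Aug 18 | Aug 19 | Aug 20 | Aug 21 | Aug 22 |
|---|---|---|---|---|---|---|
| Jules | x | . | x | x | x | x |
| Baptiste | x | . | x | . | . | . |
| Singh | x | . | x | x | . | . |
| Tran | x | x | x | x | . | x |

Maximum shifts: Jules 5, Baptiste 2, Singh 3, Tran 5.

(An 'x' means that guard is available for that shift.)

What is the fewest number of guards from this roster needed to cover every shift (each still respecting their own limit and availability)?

6 slots to fill and no one can take more than 5, so at least ⌈6/5⌉ = 2 guards are needed.
Jules and Tran alone can cover everything: Aug 17→Jules, Aug 18→Tran, Aug 19→Jules, Aug 20→Jules, Aug 21→Jules, Aug 22→Jules.

2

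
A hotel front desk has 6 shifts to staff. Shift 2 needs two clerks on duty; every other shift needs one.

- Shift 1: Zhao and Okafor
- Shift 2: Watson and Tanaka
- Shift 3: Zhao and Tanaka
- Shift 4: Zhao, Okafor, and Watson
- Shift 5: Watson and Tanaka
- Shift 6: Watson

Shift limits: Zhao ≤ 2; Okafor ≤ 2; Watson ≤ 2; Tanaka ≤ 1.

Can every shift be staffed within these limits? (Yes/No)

No

Total capacity is 7 and 7 slots are needed, so capacity alone doesn't rule it out.
Shifts {Shift 2, Shift 5, Shift 6} need 4 worker-slots in total, but the clerks available for any of those shifts (Watson and Tanaka) can supply at most 3 among them. So no valid schedule exists.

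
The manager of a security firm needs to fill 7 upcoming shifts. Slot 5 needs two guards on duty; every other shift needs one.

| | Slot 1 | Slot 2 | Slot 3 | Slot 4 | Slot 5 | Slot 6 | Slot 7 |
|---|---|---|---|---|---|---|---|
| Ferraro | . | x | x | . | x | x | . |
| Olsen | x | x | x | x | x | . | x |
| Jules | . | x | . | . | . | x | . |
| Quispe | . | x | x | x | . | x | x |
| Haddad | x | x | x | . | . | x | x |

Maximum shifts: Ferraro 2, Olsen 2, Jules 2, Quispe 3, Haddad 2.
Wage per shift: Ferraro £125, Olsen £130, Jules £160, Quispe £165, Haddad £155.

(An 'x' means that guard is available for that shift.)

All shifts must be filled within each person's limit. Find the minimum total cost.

£1140

Slot 5 can only be covered by Ferraro and Olsen, so that assignment is forced.
Picking the cheapest available guard for each shift independently would cost £1020, but that ignores the shift limits.
An optimal schedule: Slot 1→Haddad, Slot 2→Jules, Slot 3→Ferraro, Slot 4→Olsen, Slot 5→Ferraro+Olsen, Slot 6→Jules, Slot 7→Haddad.
Total: 155 + 160 + 125 + 130 + 125 + 130 + 160 + 155 = £1140.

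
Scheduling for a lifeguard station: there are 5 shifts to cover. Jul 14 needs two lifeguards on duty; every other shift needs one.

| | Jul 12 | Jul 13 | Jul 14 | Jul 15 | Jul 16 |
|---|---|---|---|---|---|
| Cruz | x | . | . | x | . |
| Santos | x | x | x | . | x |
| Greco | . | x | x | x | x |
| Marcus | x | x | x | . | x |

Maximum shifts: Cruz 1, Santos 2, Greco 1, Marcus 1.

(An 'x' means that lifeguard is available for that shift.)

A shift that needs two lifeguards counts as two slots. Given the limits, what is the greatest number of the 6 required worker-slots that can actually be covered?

Total capacity across all lifeguards is 1+2+1+1 = 5, and 6 slots are needed, so at most 5 can be filled.
An assignment achieving 5: Jul 12→Santos, Jul 13→Santos, Jul 14→Greco+Marcus, Jul 15→Cruz.
Loads: Cruz 1/1, Santos 2/2, Greco 1/1, Marcus 1/1.

5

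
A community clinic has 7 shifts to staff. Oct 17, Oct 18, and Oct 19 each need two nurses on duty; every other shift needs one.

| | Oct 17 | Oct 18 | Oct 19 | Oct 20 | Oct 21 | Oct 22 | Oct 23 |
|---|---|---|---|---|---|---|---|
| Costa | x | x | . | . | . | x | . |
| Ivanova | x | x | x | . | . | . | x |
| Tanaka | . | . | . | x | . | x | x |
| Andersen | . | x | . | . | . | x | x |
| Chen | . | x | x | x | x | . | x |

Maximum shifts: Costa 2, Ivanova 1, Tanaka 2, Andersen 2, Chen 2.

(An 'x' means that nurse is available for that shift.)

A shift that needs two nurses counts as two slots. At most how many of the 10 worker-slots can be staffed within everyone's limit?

Total capacity across all nurses is 2+1+2+2+2 = 9, and 10 slots are needed, so at most 9 can be filled.
An assignment achieving 9: Oct 17→Costa+Ivanova, Oct 18→Costa+Andersen, Oct 19→Chen, Oct 20→Tanaka, Oct 21→Chen, Oct 22→Tanaka, Oct 23→Andersen.
Loads: Costa 2/2, Ivanova 1/1, Tanaka 2/2, Andersen 2/2, Chen 2/2.

9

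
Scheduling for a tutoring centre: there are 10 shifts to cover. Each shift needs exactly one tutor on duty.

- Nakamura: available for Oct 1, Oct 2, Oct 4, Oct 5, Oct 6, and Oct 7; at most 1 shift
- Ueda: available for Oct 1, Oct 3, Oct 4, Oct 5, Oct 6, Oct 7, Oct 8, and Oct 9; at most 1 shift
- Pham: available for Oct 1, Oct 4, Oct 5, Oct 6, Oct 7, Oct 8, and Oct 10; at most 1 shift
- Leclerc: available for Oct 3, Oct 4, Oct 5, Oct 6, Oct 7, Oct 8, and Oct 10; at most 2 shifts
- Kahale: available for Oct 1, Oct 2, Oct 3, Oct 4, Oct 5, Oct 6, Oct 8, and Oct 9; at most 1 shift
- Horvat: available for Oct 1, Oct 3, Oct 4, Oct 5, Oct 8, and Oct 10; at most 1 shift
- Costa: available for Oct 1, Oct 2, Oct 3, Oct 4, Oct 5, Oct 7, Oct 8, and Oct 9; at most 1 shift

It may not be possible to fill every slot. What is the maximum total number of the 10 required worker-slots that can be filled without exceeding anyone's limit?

Total capacity across all tutors is 1+1+1+2+1+1+1 = 8, and 10 slots are needed, so at most 8 can be filled.
An assignment achieving 8: Oct 1→Kahale, Oct 2→Nakamura, Oct 3→Leclerc, Oct 6→Leclerc, Oct 7→Costa, Oct 8→Horvat, Oct 9→Ueda, Oct 10→Pham.
Loads: Nakamura 1/1, Ueda 1/1, Pham 1/1, Leclerc 2/2, Kahale 1/1, Horvat 1/1, Costa 1/1.

8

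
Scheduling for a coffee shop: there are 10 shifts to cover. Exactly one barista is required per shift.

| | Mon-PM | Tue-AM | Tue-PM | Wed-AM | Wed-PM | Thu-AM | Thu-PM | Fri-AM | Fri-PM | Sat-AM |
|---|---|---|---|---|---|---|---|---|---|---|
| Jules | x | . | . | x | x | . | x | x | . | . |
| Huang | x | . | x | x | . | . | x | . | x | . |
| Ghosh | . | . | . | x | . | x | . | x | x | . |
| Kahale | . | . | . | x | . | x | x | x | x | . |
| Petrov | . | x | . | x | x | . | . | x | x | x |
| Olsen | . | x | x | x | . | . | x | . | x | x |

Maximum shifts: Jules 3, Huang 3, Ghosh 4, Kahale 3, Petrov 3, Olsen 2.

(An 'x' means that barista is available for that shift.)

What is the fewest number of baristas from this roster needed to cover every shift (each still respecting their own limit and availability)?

10 slots to fill and no one can take more than 4, so at least ⌈10/4⌉ = 3 baristas are needed.
Huang, Ghosh, and Petrov alone can cover everything: Mon-PM→Huang, Tue-AM→Petrov, Tue-PM→Huang, Wed-AM→Ghosh, Wed-PM→Petrov, Thu-AM→Ghosh, Thu-PM→Huang, Fri-AM→Ghosh, Fri-PM→Ghosh, Sat-AM→Petrov.

3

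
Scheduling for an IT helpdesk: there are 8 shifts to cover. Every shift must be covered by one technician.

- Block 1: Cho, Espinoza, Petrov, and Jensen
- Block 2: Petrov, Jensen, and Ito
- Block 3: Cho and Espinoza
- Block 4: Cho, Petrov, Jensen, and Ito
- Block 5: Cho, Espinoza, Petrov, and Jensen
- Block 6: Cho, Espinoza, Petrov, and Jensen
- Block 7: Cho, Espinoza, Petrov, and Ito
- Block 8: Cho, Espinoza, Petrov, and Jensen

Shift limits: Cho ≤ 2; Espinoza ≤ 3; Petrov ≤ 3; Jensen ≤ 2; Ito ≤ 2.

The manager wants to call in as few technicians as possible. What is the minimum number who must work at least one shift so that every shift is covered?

3

8 slots to fill and no one can take more than 3, so at least ⌈8/3⌉ = 3 technicians are needed.
Cho, Espinoza, and Petrov alone can cover everything: Block 1→Espinoza, Block 2→Petrov, Block 3→Cho, Block 4→Cho, Block 5→Espinoza, Block 6→Espinoza, Block 7→Petrov, Block 8→Petrov.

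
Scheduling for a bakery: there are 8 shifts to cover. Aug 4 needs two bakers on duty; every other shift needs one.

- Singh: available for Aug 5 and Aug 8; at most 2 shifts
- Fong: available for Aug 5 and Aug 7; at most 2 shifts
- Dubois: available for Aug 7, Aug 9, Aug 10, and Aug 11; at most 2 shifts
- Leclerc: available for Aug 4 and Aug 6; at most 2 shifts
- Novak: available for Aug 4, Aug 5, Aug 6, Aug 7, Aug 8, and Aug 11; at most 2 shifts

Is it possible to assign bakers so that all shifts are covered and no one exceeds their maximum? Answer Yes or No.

Yes

Aug 4 can only be covered by Leclerc and Novak, so that assignment is forced.
Aug 9 can only be covered by Dubois, so that assignment is forced.
Aug 10 can only be covered by Dubois, so that assignment is forced.
One valid schedule: Aug 4→Leclerc+Novak, Aug 5→Singh, Aug 6→Leclerc, Aug 7→Fong, Aug 8→Singh, Aug 9→Dubois, Aug 10→Dubois, Aug 11→Novak.
Loads: Singh 2/2, Fong 1/2, Dubois 2/2, Leclerc 2/2, Novak 2/2 — all within limits.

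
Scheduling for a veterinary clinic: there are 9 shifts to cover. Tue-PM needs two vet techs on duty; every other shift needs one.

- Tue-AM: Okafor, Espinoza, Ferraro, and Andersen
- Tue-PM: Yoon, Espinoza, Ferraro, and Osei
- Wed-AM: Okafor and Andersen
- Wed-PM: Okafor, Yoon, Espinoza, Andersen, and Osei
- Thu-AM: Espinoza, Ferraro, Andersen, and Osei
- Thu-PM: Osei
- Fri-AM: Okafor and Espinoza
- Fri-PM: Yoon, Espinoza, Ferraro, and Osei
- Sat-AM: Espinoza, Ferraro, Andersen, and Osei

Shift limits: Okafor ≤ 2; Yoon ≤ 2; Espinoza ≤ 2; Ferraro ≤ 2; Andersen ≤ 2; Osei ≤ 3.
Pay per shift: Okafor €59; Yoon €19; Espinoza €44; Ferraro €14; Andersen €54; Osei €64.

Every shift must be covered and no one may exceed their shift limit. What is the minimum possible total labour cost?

€385

Thu-PM can only be covered by Osei, so that assignment is forced.
Picking the cheapest available vet tech for each shift independently would cost €270, but that ignores the shift limits.
An optimal schedule: Tue-AM→Ferraro, Tue-PM→Yoon+Espinoza, Wed-AM→Andersen, Wed-PM→Okafor, Thu-AM→Ferraro, Thu-PM→Osei, Fri-AM→Espinoza, Fri-PM→Yoon, Sat-AM→Andersen.
Total: 14 + 19 + 44 + 54 + 59 + 14 + 64 + 44 + 19 + 54 = €385.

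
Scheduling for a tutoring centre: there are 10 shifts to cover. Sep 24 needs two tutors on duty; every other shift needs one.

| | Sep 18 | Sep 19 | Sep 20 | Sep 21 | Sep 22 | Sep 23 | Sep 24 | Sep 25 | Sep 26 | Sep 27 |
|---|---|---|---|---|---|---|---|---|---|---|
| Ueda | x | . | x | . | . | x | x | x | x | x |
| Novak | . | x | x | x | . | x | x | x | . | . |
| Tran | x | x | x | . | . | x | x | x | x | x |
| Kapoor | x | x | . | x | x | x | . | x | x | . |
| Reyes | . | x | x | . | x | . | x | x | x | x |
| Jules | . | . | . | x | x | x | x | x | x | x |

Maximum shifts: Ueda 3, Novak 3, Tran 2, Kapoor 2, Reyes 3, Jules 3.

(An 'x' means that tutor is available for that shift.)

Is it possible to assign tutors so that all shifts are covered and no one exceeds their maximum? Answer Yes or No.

Yes

One valid schedule: Sep 18→Ueda, Sep 19→Novak, Sep 20→Ueda, Sep 21→Novak, Sep 22→Kapoor, Sep 23→Novak, Sep 24→Reyes+Jules, Sep 25→Tran, Sep 26→Tran, Sep 27→Ueda.
Loads: Ueda 3/3, Novak 3/3, Tran 2/2, Kapoor 1/2, Reyes 1/3, Jules 1/3 — all within limits.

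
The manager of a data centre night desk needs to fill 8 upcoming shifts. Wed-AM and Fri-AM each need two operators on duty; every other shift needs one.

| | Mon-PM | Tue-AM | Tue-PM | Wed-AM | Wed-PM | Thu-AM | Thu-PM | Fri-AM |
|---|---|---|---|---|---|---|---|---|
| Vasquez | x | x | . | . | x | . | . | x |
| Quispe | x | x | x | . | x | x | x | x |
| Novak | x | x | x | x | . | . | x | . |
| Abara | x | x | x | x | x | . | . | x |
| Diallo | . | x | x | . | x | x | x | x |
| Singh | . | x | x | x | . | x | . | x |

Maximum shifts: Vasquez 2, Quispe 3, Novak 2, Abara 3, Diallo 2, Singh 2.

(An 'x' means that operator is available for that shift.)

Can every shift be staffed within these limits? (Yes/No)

One valid schedule: Mon-PM→Vasquez, Tue-AM→Novak, Tue-PM→Quispe, Wed-AM→Novak+Abara, Wed-PM→Vasquez, Thu-AM→Quispe, Thu-PM→Quispe, Fri-AM→Abara+Diallo.
Loads: Vasquez 2/2, Quispe 3/3, Novak 2/2, Abara 2/3, Diallo 1/2, Singh 0/2 — all within limits.

Yes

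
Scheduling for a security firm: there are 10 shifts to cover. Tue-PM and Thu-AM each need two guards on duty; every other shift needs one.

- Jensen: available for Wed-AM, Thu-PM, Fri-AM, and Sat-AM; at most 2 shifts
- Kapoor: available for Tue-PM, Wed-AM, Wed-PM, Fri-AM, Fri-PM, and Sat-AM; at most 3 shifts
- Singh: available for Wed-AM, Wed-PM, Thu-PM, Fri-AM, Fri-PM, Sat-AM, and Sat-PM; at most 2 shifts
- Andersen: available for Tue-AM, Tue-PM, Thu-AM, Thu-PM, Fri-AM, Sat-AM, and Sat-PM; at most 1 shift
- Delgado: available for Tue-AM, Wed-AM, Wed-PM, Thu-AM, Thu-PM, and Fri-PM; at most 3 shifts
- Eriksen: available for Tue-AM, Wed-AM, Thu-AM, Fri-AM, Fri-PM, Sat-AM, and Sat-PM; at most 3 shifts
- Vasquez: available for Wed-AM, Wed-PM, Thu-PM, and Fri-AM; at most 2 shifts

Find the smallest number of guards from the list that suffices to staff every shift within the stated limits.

12 slots to fill and no one can take more than 3, so at least ⌈12/3⌉ = 4 guards are needed.
Any 4 guards together have capacity at most 3+3+3+2 = 11 < 12 slots, so 4 can never suffice.
Jensen, Kapoor, Andersen, Delgado, and Eriksen alone can cover everything: Tue-AM→Delgado, Tue-PM→Kapoor+Andersen, Wed-AM→Delgado, Wed-PM→Kapoor, Thu-AM→Delgado+Eriksen, Thu-PM→Jensen, Fri-AM→Jensen, Fri-PM→Kapoor, Sat-AM→Eriksen, Sat-PM→Eriksen.

5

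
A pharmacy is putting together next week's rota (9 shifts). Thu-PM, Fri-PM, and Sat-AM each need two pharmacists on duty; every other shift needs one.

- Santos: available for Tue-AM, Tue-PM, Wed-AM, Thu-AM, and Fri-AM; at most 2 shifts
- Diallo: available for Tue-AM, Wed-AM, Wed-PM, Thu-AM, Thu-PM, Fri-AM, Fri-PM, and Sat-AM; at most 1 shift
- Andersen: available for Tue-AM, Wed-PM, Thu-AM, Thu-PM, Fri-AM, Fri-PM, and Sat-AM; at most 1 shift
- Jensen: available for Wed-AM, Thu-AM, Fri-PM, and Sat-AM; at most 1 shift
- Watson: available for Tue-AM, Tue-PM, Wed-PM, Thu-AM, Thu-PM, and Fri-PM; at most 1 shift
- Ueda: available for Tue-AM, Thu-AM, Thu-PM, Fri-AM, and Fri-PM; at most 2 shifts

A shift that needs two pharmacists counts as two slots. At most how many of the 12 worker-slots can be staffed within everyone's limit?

Total capacity across all pharmacists is 2+1+1+1+1+2 = 8, and 12 slots are needed, so at most 8 can be filled.
An assignment achieving 8: Tue-PM→Santos, Wed-AM→Santos, Wed-PM→Diallo, Thu-PM→Watson+Ueda, Fri-AM→Ueda, Sat-AM→Andersen+Jensen.
Loads: Santos 2/2, Diallo 1/1, Andersen 1/1, Jensen 1/1, Watson 1/1, Ueda 2/2.

8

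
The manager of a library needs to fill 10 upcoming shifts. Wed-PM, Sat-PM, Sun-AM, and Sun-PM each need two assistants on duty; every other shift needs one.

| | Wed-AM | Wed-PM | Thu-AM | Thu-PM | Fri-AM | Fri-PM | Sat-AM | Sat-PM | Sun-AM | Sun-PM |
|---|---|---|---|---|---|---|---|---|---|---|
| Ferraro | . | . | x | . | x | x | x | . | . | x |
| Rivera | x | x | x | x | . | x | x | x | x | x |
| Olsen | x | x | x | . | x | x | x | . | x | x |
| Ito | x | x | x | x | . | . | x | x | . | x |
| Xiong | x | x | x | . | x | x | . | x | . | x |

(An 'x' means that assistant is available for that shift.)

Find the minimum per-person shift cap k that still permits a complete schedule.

With 5 assistants and 14 worker-slots to fill, someone must work at least ⌈14/5⌉ = 3 shifts, so k ≥ 3.
k = 3 works: Wed-AM→Olsen, Wed-PM→Ito+Xiong, Thu-AM→Olsen, Thu-PM→Rivera, Fri-AM→Ferraro, Fri-PM→Ferraro, Sat-AM→Ferraro, Sat-PM→Rivera+Ito, Sun-AM→Rivera+Olsen, Sun-PM→Ito+Xiong.
Loads: Ferraro 3, Rivera 3, Olsen 3, Ito 3, Xiong 2 — all ≤ 3.

3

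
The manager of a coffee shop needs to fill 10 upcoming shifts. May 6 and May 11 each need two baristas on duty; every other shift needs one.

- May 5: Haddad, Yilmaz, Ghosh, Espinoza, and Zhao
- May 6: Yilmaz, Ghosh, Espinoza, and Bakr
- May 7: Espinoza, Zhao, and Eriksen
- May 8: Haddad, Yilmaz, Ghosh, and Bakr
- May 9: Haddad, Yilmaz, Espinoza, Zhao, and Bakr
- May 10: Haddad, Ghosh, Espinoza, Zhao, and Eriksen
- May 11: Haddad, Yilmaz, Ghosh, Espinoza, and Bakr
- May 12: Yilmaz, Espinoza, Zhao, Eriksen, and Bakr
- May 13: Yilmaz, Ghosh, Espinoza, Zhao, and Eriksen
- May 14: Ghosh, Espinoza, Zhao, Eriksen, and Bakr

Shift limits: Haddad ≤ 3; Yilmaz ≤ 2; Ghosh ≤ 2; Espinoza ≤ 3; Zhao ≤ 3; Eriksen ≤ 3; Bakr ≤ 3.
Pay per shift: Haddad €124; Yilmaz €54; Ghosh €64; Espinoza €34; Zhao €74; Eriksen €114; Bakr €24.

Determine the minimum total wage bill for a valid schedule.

€558

Picking the cheapest available barista for each shift independently would cost €348, but that ignores the shift limits.
An optimal schedule: May 5→Espinoza, May 6→Yilmaz+Ghosh, May 7→Espinoza, May 8→Bakr, May 9→Bakr, May 10→Espinoza, May 11→Yilmaz+Ghosh, May 12→Bakr, May 13→Zhao, May 14→Zhao.
Total: 34 + 54 + 64 + 34 + 24 + 24 + 34 + 54 + 64 + 24 + 74 + 74 = €558.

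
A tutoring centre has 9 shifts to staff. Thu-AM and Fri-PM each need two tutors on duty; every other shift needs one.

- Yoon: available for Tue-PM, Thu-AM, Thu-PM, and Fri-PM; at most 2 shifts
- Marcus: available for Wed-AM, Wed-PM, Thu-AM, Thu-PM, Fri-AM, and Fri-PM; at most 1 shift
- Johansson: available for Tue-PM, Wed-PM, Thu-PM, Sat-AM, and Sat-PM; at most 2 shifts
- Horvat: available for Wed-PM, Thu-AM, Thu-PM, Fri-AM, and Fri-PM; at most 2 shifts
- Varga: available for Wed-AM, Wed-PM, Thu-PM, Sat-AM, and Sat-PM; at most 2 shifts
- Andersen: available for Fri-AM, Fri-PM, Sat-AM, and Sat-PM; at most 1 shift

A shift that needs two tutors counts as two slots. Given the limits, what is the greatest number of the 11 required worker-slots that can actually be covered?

10

Total capacity across all tutors is 2+1+2+2+2+1 = 10, and 11 slots are needed, so at most 10 can be filled.
An assignment achieving 10: Tue-PM→Yoon, Wed-AM→Marcus, Wed-PM→Varga, Thu-AM→Yoon+Horvat, Thu-PM→Varga, Fri-AM→Horvat, Fri-PM→Andersen, Sat-AM→Johansson, Sat-PM→Johansson.
Loads: Yoon 2/2, Marcus 1/1, Johansson 2/2, Horvat 2/2, Varga 2/2, Andersen 1/1.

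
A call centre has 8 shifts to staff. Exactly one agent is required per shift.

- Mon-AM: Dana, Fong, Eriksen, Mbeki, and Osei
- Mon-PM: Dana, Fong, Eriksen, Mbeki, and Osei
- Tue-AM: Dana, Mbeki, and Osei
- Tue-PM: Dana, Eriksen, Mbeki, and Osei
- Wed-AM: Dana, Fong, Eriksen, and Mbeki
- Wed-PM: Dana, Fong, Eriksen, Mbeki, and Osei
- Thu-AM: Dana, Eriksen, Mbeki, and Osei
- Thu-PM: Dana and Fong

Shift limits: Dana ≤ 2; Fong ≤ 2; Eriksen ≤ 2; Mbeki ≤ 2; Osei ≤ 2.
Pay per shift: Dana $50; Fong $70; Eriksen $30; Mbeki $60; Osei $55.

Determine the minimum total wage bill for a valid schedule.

$390

Picking the cheapest available agent for each shift independently would cost $280, but that ignores the shift limits.
An optimal schedule: Mon-AM→Osei, Mon-PM→Mbeki, Tue-AM→Dana, Tue-PM→Eriksen, Wed-AM→Eriksen, Wed-PM→Mbeki, Thu-AM→Osei, Thu-PM→Dana.
Total: 55 + 60 + 50 + 30 + 30 + 60 + 55 + 50 = $390.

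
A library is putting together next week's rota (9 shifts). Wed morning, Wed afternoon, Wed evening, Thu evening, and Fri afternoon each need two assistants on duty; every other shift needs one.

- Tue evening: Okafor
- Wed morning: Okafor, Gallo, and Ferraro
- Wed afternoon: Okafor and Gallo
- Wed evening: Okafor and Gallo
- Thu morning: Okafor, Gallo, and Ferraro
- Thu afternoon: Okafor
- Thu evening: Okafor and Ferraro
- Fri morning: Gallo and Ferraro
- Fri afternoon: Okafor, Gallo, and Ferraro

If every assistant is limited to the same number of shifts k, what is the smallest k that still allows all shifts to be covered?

With 3 assistants and 14 worker-slots to fill, someone must work at least ⌈14/3⌉ = 5 shifts, so k ≥ 5.
k = 5 works: Tue evening→Okafor, Wed morning→Gallo+Ferraro, Wed afternoon→Okafor+Gallo, Wed evening→Okafor+Gallo, Thu morning→Ferraro, Thu afternoon→Okafor, Thu evening→Okafor+Ferraro, Fri morning→Gallo, Fri afternoon→Gallo+Ferraro.
Loads: Okafor 5, Gallo 5, Ferraro 4 — all ≤ 5.

5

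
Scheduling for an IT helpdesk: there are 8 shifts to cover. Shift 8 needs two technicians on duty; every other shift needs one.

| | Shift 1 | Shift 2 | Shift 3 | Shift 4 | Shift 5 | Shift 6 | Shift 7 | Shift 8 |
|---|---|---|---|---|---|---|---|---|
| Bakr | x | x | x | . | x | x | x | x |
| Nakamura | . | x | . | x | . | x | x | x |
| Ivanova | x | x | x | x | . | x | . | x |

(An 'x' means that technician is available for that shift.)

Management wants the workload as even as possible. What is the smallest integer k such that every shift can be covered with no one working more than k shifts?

3

With 3 technicians and 9 worker-slots to fill, someone must work at least ⌈9/3⌉ = 3 shifts, so k ≥ 3.
k = 3 works: Shift 1→Bakr, Shift 2→Ivanova, Shift 3→Bakr, Shift 4→Nakamura, Shift 5→Bakr, Shift 6→Ivanova, Shift 7→Nakamura, Shift 8→Nakamura+Ivanova.
Loads: Bakr 3, Nakamura 3, Ivanova 3 — all ≤ 3.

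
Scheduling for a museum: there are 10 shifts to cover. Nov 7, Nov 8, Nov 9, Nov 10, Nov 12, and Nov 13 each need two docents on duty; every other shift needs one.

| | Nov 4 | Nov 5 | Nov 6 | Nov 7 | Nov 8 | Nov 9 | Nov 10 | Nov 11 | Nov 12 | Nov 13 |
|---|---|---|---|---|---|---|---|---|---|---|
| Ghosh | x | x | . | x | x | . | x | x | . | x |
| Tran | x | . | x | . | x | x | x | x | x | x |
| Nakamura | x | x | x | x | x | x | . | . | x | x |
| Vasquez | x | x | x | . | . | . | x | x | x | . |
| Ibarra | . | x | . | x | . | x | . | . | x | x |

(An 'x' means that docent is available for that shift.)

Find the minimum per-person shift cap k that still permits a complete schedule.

4

With 5 docents and 16 worker-slots to fill, someone must work at least ⌈16/5⌉ = 4 shifts, so k ≥ 4.
k = 4 works: Nov 4→Nakamura, Nov 5→Vasquez, Nov 6→Tran, Nov 7→Ghosh+Nakamura, Nov 8→Ghosh+Tran, Nov 9→Tran+Nakamura, Nov 10→Ghosh+Tran, Nov 11→Ghosh, Nov 12→Vasquez+Ibarra, Nov 13→Nakamura+Ibarra.
Loads: Ghosh 4, Tran 4, Nakamura 4, Vasquez 2, Ibarra 2 — all ≤ 4.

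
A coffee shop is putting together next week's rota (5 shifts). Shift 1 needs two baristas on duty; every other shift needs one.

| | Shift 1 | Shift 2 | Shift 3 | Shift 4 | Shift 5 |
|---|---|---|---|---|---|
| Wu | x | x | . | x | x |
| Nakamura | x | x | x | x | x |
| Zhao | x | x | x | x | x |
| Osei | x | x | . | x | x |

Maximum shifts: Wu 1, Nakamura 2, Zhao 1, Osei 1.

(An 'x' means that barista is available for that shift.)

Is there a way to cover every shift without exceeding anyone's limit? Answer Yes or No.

No

Shifts {Shift 1, Shift 2, Shift 3, Shift 4, Shift 5} need 6 worker-slots in total, but the baristas available for any of those shifts (Wu, Nakamura, Zhao, and Osei) can supply at most 5 among them. So no valid schedule exists.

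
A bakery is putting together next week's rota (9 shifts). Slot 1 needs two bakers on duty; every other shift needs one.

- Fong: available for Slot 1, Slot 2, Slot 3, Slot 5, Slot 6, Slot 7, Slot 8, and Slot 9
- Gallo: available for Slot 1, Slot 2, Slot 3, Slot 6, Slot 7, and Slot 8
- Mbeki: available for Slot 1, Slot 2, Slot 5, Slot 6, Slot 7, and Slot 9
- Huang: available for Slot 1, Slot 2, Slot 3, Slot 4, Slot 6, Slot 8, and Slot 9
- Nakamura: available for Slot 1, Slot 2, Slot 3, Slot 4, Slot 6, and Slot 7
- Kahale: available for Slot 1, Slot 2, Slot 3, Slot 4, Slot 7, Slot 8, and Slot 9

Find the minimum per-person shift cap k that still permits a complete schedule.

2

With 6 bakers and 10 worker-slots to fill, someone must work at least ⌈10/6⌉ = 2 shifts, so k ≥ 2.
k = 2 works: Slot 1→Nakamura+Kahale, Slot 2→Huang, Slot 3→Gallo, Slot 4→Huang, Slot 5→Fong, Slot 6→Gallo, Slot 7→Mbeki, Slot 8→Fong, Slot 9→Mbeki.
Loads: Fong 2, Gallo 2, Mbeki 2, Huang 2, Nakamura 1, Kahale 1 — all ≤ 2.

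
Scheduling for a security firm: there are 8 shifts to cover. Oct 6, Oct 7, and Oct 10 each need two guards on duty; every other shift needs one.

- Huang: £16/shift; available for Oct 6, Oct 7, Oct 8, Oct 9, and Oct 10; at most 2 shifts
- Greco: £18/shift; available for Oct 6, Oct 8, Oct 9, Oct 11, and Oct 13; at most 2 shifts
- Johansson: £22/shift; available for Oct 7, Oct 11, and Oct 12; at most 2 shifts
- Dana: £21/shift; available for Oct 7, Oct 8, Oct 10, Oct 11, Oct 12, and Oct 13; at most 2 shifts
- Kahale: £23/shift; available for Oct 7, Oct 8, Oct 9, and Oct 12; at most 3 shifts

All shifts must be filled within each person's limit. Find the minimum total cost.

Oct 6 can only be covered by Huang and Greco, so that assignment is forced.
Oct 10 can only be covered by Huang and Dana, so that assignment is forced.
Picking the cheapest available guard for each shift independently would cost £197, but that ignores the shift limits.
An optimal schedule: Oct 6→Huang+Greco, Oct 7→Dana+Kahale, Oct 8→Kahale, Oct 9→Kahale, Oct 10→Huang+Dana, Oct 11→Johansson, Oct 12→Johansson, Oct 13→Greco.
Total: 16 + 18 + 21 + 23 + 23 + 23 + 16 + 21 + 22 + 22 + 18 = £223.

£223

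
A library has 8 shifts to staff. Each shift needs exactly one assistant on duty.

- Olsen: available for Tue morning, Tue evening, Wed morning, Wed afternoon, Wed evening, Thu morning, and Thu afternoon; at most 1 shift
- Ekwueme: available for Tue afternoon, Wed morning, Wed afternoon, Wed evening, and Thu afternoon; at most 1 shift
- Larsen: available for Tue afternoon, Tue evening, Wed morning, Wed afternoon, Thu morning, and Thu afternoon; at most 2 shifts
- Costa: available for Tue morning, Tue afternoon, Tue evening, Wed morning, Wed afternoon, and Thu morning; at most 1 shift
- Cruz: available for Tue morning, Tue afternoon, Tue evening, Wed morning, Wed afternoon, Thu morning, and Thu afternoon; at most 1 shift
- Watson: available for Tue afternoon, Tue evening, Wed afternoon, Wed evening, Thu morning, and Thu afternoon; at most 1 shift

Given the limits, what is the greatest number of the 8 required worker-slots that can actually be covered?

7

Total capacity across all assistants is 1+1+2+1+1+1 = 7, and 8 slots are needed, so at most 7 can be filled.
An assignment achieving 7: Tue morning→Olsen, Tue afternoon→Larsen, Tue evening→Larsen, Wed morning→Costa, Wed evening→Ekwueme, Thu morning→Cruz, Thu afternoon→Watson.
Loads: Olsen 1/1, Ekwueme 1/1, Larsen 2/2, Costa 1/1, Cruz 1/1, Watson 1/1.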